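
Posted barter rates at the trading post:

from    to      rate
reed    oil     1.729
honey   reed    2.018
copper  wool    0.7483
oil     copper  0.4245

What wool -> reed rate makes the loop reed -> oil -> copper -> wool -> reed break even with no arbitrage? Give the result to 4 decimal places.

Known legs of the cycle: 1.729 × 0.4245 × 0.7483 = 0.54922264215
For no arbitrage the full-cycle product must be 1, so the missing rate is 1 / 0.54922264215 ≈ 1.820755.

1.8208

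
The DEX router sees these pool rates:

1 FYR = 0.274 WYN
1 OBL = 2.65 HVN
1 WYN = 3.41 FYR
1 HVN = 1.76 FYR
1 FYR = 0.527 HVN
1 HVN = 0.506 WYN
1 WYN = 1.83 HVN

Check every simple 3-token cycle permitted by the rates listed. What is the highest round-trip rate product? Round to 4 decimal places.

0.9093

HVN→WYN→FYR→HVN: 0.506 × 3.41 × 0.527 = 0.90932
HVN→FYR→WYN→HVN: 1.76 × 0.274 × 1.83 = 0.88250
Maximum is HVN→WYN→FYR→HVN at 0.9093; no arbitrage — every cycle loses value.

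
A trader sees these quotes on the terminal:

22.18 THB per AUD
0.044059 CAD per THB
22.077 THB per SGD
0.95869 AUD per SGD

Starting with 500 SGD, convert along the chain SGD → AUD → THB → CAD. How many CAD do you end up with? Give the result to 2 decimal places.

500 SGD × 0.95869 = 479.345 AUD
479.345 AUD × 22.18 = 10631.8721 THB
10631.8721 THB × 0.044059 = 468.4296528539 CAD

468.43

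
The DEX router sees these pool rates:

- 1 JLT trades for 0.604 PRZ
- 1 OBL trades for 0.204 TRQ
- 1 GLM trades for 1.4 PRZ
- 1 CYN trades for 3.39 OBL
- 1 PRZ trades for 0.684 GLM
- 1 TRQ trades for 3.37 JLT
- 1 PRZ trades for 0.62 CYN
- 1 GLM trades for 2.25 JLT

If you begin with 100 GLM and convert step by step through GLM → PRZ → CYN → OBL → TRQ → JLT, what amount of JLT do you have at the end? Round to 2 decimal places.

202.29

100 GLM × 1.4 = 140 PRZ
140 PRZ × 0.62 = 86.8 CYN
86.8 CYN × 3.39 = 294.252 OBL
294.252 OBL × 0.204 = 60.027408 TRQ
60.027408 TRQ × 3.37 = 202.29236496 JLT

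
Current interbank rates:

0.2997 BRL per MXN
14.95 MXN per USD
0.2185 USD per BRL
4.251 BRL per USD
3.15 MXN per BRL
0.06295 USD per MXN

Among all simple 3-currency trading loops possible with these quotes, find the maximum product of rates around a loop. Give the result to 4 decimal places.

0.9790

USD→MXN→BRL→USD: 14.95 × 0.2997 × 0.2185 = 0.97899
USD→BRL→MXN→USD: 4.251 × 3.15 × 0.06295 = 0.84294
Maximum is USD→MXN→BRL→USD at 0.9790; no arbitrage — every cycle loses value.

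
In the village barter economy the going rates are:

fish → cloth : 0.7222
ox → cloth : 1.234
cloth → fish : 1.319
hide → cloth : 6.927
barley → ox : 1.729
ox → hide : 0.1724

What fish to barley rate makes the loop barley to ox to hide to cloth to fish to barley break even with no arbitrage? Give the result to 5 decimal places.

Known legs of the cycle: 1.729 × 0.1724 × 6.927 × 1.319 = 2.7234677563548
For no arbitrage the full-cycle product must be 1, so the missing rate is 1 / 2.7234677563548 ≈ 0.3671789.

0.36718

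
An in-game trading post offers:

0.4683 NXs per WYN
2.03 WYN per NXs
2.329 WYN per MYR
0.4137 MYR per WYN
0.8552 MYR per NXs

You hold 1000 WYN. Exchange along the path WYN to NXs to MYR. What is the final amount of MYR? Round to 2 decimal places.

1000 WYN × 0.4683 = 468.3 NXs
468.3 NXs × 0.8552 = 400.49016 MYR

400.49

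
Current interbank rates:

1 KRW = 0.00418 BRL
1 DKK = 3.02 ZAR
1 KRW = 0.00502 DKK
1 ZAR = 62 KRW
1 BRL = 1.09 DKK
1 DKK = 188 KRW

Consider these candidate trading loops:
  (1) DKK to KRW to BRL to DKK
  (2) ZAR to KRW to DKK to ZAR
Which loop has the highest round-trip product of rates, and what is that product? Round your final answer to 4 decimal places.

(1) 188 × 0.00418 × 1.09 = 0.85657
(2) 62 × 0.00502 × 3.02 = 0.93994
Highest is cycle (2) at 0.9399 (≤1, no arbitrage).

0.9399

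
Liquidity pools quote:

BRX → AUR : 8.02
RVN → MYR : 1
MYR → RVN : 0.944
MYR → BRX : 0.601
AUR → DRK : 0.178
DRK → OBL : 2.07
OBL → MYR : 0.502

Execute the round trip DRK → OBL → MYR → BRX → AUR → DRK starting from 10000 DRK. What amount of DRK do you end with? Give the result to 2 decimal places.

10000 DRK × 2.07 = 20700 OBL
20700 OBL × 0.502 = 10391.4 MYR
10391.4 MYR × 0.601 = 6245.2314 BRX
6245.2314 BRX × 8.02 = 50086.755828 AUR
50086.755828 AUR × 0.178 = 8915.442537384 DRK

8915.44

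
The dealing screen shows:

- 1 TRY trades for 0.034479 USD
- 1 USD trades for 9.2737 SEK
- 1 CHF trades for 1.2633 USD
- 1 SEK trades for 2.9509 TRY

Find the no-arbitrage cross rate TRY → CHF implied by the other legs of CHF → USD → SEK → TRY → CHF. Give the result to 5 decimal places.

Known legs of the cycle: 1.2633 × 9.2737 × 2.9509 = 34.571166288189
For no arbitrage the full-cycle product must be 1, so the missing rate is 1 / 34.571166288189 ≈ 0.0289258.

0.02893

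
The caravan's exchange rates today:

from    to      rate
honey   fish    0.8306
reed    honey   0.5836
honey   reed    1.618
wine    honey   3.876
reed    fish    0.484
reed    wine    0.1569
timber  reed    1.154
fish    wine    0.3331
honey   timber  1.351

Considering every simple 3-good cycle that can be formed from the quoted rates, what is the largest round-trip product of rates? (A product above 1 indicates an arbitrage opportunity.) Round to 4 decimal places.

honey→fish→wine→honey: 0.8306 × 0.3331 × 3.876 = 1.07238
reed→wine→honey→reed: 0.1569 × 3.876 × 1.618 = 0.98398
timber→reed→honey→timber: 1.154 × 0.5836 × 1.351 = 0.90986
Maximum is honey→fish→wine→honey at 1.0724; arbitrage exists.

1.0724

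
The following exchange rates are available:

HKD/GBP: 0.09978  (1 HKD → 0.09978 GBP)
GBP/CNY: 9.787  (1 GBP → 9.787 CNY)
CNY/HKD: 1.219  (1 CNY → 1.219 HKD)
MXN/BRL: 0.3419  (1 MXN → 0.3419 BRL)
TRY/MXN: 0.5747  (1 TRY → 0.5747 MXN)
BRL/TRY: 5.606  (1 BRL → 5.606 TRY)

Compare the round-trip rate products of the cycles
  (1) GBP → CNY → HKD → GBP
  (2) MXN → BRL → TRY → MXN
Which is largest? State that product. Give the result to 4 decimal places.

(1) 9.787 × 1.219 × 0.09978 = 1.19041
(2) 0.3419 × 5.606 × 0.5747 = 1.10152
Highest is cycle (1) at 1.1904 (>1, arbitrage).

1.1904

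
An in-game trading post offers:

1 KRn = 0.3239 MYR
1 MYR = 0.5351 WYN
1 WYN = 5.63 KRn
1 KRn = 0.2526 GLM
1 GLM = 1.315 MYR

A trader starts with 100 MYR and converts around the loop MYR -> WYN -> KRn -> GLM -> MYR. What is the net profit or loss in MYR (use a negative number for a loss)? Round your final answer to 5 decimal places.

0.06966

100 MYR × 0.5351 = 53.51 WYN
53.51 WYN × 5.63 = 301.2613 KRn
301.2613 KRn × 0.2526 = 76.09860438 GLM
76.09860438 GLM × 1.315 = 100.0696647597 MYR
Net change: 100.0696647597 − 100 = 0.0696647597 MYR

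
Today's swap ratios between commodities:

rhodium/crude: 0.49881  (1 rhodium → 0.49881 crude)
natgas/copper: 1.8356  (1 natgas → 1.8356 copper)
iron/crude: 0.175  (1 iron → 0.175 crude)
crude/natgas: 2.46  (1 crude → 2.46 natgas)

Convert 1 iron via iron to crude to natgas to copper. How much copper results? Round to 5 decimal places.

0.79023

1 iron × 0.175 = 0.175 crude
0.175 crude × 2.46 = 0.4305 natgas
0.4305 natgas × 1.8356 = 0.7902258 copper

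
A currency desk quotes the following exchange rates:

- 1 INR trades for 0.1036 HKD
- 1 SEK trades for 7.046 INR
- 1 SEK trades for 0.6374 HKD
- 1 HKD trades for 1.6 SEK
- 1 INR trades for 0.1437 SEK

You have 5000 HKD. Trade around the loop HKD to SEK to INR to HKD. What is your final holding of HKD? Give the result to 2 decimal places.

5839.72

5000 HKD × 1.6 = 8000 SEK
8000 SEK × 7.046 = 56368 INR
56368 INR × 0.1036 = 5839.7248 HKD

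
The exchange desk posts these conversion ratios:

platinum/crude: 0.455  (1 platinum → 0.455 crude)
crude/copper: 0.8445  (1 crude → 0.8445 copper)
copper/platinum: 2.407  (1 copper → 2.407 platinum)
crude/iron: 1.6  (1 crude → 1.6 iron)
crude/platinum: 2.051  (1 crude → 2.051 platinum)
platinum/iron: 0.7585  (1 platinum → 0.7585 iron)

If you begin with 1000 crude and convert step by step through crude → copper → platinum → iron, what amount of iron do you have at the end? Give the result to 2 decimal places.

1541.81

1000 crude × 0.8445 = 844.5 copper
844.5 copper × 2.407 = 2032.7115 platinum
2032.7115 platinum × 0.7585 = 1541.81167275 iron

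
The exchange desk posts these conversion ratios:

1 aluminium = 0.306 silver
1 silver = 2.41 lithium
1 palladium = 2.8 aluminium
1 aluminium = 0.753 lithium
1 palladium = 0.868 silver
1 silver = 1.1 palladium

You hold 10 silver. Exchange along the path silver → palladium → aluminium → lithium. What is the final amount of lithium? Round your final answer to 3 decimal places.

10 silver × 1.1 = 11 palladium
11 palladium × 2.8 = 30.8 aluminium
30.8 aluminium × 0.753 = 23.1924 lithium

23.192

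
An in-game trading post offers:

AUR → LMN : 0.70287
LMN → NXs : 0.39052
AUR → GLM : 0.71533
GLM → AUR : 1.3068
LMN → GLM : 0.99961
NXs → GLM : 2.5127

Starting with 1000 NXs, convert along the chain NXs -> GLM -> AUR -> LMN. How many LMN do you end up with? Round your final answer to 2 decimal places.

1000 NXs × 2.5127 = 2512.7 GLM
2512.7 GLM × 1.3068 = 3283.59636 AUR
3283.59636 AUR × 0.70287 = 2307.9413735532 LMN

2307.94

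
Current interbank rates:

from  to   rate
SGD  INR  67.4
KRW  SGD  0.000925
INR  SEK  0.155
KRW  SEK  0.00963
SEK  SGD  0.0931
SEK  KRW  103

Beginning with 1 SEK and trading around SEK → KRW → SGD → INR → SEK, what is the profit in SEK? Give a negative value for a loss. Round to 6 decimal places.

1 SEK × 103 = 103 KRW
103 KRW × 0.000925 = 0.095275 SGD
0.095275 SGD × 67.4 = 6.421535 INR
6.421535 INR × 0.155 = 0.995337925 SEK
Net change: 0.995337925 − 1 = -0.004662075 SEK

-0.004662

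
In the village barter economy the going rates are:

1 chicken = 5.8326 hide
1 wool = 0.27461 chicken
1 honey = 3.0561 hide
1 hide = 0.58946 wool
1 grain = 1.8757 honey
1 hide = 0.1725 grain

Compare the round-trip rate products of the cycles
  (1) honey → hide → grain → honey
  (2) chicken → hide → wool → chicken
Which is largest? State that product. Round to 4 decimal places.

0.9888

(1) 3.0561 × 0.1725 × 1.8757 = 0.98883
(2) 5.8326 × 0.58946 × 0.27461 = 0.94413
Highest is cycle (1) at 0.9888 (≤1, no arbitrage).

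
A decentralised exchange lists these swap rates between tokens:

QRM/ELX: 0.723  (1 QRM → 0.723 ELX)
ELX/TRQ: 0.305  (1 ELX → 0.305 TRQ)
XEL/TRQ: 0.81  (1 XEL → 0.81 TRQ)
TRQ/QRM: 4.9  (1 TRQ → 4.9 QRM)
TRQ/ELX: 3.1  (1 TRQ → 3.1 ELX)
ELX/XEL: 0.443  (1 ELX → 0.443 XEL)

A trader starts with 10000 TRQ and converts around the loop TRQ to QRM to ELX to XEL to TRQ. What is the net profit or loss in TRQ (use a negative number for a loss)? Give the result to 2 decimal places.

2712.27

10000 TRQ × 4.9 = 49000 QRM
49000 QRM × 0.723 = 35427 ELX
35427 ELX × 0.443 = 15694.161 XEL
15694.161 XEL × 0.81 = 12712.27041 TRQ
Net change: 12712.27041 − 10000 = 2712.27041 TRQ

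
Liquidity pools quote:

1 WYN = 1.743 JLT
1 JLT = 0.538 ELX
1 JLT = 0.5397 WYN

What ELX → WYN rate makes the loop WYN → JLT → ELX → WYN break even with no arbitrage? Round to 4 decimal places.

1.0664

Known legs of the cycle: 1.743 × 0.538 = 0.937734
For no arbitrage the full-cycle product must be 1, so the missing rate is 1 / 0.937734 ≈ 1.066400.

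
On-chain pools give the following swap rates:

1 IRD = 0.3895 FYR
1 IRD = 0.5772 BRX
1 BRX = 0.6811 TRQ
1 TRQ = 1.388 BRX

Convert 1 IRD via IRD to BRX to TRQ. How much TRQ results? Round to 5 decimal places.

0.39313

1 IRD × 0.5772 = 0.5772 BRX
0.5772 BRX × 0.6811 = 0.39313092 TRQ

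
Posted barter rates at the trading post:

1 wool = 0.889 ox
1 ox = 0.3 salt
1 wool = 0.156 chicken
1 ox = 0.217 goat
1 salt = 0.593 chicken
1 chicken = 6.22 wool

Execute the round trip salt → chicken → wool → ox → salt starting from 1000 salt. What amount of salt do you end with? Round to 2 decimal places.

1000 salt × 0.593 = 593 chicken
593 chicken × 6.22 = 3688.46 wool
3688.46 wool × 0.889 = 3279.04094 ox
3279.04094 ox × 0.3 = 983.712282 salt

983.71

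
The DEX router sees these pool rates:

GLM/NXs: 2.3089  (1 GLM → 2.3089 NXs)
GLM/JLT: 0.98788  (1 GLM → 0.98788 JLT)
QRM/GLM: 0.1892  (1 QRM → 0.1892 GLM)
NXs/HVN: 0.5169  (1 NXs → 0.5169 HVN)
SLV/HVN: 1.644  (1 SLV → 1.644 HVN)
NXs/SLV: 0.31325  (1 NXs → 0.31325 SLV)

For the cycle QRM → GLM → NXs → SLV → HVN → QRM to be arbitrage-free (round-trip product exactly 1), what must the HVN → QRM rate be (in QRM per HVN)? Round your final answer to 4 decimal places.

Known legs of the cycle: 0.1892 × 2.3089 × 0.31325 × 1.644 = 0.22496717185404
For no arbitrage the full-cycle product must be 1, so the missing rate is 1 / 0.22496717185404 ≈ 4.445093.

4.4451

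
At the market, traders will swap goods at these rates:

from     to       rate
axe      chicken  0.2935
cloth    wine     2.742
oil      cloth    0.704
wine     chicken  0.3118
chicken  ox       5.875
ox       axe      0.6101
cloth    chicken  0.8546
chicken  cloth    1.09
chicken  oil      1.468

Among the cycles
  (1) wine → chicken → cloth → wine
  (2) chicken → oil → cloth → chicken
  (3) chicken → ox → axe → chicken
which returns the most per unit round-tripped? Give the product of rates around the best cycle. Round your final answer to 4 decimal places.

1.0520

(1) 0.3118 × 1.09 × 2.742 = 0.93190
(2) 1.468 × 0.704 × 0.8546 = 0.88321
(3) 5.875 × 0.6101 × 0.2935 = 1.05200
Highest is cycle (3) at 1.0520 (>1, arbitrage).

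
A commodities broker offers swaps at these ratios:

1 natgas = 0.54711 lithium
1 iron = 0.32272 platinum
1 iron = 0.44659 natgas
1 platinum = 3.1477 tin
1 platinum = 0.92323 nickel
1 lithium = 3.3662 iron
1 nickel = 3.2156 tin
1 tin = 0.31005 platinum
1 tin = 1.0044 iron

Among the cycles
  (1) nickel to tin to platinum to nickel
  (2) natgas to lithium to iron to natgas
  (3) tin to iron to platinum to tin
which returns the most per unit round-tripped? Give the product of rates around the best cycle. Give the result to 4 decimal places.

1.0203

(1) 3.2156 × 0.31005 × 0.92323 = 0.92046
(2) 0.54711 × 3.3662 × 0.44659 = 0.82248
(3) 1.0044 × 0.32272 × 3.1477 = 1.02030
Highest is cycle (3) at 1.0203 (>1, arbitrage).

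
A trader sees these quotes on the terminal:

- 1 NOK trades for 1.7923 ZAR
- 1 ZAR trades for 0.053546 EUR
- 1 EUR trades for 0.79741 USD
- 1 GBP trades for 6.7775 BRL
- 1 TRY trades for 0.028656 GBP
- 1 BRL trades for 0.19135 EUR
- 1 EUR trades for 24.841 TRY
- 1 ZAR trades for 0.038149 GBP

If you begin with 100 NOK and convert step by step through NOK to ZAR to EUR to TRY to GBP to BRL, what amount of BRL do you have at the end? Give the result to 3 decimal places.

46.301

100 NOK × 1.7923 = 179.23 ZAR
179.23 ZAR × 0.053546 = 9.59704958 EUR
9.59704958 EUR × 24.841 = 238.40030861678 TRY
238.40030861678 TRY × 0.028656 = 6.83159924372244768 GBP
6.83159924372244768 GBP × 6.7775 = 46.3011638743288891512 BRL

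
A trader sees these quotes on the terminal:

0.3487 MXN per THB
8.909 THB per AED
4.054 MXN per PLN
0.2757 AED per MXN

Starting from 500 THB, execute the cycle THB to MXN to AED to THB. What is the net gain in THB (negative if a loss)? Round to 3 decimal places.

-71.760

500 THB × 0.3487 = 174.35 MXN
174.35 MXN × 0.2757 = 48.068295 AED
48.068295 AED × 8.909 = 428.240440155 THB
Net change: 428.240440155 − 500 = -71.759559845 THB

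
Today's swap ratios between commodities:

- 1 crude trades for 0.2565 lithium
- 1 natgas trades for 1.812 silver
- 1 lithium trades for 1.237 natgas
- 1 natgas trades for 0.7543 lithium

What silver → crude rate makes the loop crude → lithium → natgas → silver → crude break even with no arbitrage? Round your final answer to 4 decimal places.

1.7393

Known legs of the cycle: 0.2565 × 1.237 × 1.812 = 0.574930386
For no arbitrage the full-cycle product must be 1, so the missing rate is 1 / 0.574930386 ≈ 1.739341.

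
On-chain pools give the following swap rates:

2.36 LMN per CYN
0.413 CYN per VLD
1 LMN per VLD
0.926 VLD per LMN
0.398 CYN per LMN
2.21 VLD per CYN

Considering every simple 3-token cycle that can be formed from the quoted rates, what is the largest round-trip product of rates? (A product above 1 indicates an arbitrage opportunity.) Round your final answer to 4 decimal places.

CYN→LMN→VLD→CYN: 2.36 × 0.926 × 0.413 = 0.90255
CYN→VLD→LMN→CYN: 2.21 × 1 × 0.398 = 0.87958
Maximum is CYN→LMN→VLD→CYN at 0.9026; no arbitrage — every cycle loses value.

0.9026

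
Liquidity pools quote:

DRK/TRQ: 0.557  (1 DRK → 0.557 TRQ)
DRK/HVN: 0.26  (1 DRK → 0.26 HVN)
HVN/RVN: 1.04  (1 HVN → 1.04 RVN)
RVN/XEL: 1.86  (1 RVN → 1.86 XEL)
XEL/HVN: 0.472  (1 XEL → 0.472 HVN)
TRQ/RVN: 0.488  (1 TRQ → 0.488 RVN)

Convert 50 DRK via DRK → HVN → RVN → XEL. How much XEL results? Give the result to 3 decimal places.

25.147

50 DRK × 0.26 = 13 HVN
13 HVN × 1.04 = 13.52 RVN
13.52 RVN × 1.86 = 25.1472 XEL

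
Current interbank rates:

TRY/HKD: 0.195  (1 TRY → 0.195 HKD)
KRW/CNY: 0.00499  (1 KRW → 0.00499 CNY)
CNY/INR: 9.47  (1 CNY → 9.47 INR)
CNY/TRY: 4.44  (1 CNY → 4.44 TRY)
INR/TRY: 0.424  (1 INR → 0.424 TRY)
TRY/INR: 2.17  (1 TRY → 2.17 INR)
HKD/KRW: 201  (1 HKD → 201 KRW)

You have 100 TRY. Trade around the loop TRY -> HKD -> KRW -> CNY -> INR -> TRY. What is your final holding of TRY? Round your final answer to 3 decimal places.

100 TRY × 0.195 = 19.5 HKD
19.5 HKD × 201 = 3919.5 KRW
3919.5 KRW × 0.00499 = 19.558305 CNY
19.558305 CNY × 9.47 = 185.21714835 INR
185.21714835 INR × 0.424 = 78.5320709004 TRY

78.532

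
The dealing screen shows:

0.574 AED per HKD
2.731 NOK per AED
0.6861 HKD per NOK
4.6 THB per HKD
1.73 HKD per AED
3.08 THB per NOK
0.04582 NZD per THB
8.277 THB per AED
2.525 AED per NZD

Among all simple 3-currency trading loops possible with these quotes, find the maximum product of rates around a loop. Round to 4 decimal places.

1.0755

AED→NOK→HKD→AED: 2.731 × 0.6861 × 0.574 = 1.07553
AED→THB→NZD→AED: 8.277 × 0.04582 × 2.525 = 0.95761
Maximum is AED→NOK→HKD→AED at 1.0755; arbitrage exists.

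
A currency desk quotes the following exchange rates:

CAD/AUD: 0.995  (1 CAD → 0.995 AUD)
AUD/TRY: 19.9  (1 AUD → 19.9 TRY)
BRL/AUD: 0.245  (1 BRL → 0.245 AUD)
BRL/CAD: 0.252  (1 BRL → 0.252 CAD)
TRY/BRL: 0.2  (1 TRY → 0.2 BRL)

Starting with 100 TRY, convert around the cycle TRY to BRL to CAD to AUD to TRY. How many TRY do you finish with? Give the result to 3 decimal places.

99.795

100 TRY × 0.2 = 20 BRL
20 BRL × 0.252 = 5.04 CAD
5.04 CAD × 0.995 = 5.0148 AUD
5.0148 AUD × 19.9 = 99.79452 TRY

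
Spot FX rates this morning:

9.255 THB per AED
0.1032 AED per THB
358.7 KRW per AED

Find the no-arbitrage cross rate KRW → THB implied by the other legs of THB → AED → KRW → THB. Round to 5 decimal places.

Known legs of the cycle: 0.1032 × 358.7 = 37.01784
For no arbitrage the full-cycle product must be 1, so the missing rate is 1 / 37.01784 ≈ 0.0270140.

0.02701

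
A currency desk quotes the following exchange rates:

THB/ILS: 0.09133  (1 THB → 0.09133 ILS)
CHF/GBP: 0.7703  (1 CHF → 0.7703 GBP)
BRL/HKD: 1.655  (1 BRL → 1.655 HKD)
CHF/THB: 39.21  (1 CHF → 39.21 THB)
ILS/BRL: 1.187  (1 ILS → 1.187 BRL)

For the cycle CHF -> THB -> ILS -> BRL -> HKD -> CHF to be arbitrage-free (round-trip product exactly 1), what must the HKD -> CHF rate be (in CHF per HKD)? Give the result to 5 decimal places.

0.14215

Known legs of the cycle: 39.21 × 0.09133 × 1.187 × 1.655 = 7.0349176341105
For no arbitrage the full-cycle product must be 1, so the missing rate is 1 / 7.0349176341105 ≈ 0.1421481.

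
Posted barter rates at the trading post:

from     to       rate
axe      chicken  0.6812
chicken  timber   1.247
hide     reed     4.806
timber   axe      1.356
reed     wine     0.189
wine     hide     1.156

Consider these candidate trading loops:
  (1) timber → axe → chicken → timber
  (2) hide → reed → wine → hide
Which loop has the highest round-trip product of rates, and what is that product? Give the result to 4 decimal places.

1.1519

(1) 1.356 × 0.6812 × 1.247 = 1.15186
(2) 4.806 × 0.189 × 1.156 = 1.05003
Highest is cycle (1) at 1.1519 (>1, arbitrage).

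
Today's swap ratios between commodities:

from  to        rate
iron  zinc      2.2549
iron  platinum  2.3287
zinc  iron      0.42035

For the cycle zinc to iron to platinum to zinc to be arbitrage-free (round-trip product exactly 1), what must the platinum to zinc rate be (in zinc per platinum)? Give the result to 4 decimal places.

1.0216

Known legs of the cycle: 0.42035 × 2.3287 = 0.978869045
For no arbitrage the full-cycle product must be 1, so the missing rate is 1 / 0.978869045 ≈ 1.021587.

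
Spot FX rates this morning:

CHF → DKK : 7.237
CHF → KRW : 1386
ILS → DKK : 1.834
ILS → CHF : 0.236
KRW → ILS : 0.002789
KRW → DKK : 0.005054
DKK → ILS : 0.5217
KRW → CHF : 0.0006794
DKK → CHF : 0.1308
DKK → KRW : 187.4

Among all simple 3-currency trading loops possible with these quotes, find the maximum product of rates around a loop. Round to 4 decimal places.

0.9586

ILS→DKK→KRW→ILS: 1.834 × 187.4 × 0.002789 = 0.95856
CHF→DKK→KRW→CHF: 7.237 × 187.4 × 0.0006794 = 0.92141
CHF→KRW→DKK→CHF: 1386 × 0.005054 × 0.1308 = 0.91623
CHF→KRW→ILS→CHF: 1386 × 0.002789 × 0.236 = 0.91227
CHF→DKK→ILS→CHF: 7.237 × 0.5217 × 0.236 = 0.89103
Maximum is ILS→DKK→KRW→ILS at 0.9586; no arbitrage — every cycle loses value.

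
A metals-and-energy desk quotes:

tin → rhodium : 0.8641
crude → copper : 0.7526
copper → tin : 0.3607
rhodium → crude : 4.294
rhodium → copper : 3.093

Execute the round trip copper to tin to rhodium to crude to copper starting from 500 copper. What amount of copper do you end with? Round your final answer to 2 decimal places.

503.62

500 copper × 0.3607 = 180.35 tin
180.35 tin × 0.8641 = 155.840435 rhodium
155.840435 rhodium × 4.294 = 669.17882789 crude
669.17882789 crude × 0.7526 = 503.623985870014 copper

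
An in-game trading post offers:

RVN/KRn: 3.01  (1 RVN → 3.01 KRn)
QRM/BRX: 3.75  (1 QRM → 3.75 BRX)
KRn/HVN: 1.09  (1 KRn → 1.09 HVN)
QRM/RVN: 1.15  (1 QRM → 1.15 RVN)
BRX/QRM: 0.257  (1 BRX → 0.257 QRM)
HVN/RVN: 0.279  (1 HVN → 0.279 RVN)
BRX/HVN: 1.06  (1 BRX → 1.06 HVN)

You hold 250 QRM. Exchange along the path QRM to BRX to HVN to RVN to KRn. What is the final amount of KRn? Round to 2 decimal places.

834.54

250 QRM × 3.75 = 937.5 BRX
937.5 BRX × 1.06 = 993.75 HVN
993.75 HVN × 0.279 = 277.25625 RVN
277.25625 RVN × 3.01 = 834.5413125 KRn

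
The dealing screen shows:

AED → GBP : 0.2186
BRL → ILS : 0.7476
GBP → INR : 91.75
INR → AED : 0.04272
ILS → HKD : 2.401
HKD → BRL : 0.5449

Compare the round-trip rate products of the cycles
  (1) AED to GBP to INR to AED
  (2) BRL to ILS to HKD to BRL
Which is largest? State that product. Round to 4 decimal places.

0.9781

(1) 0.2186 × 91.75 × 0.04272 = 0.85682
(2) 0.7476 × 2.401 × 0.5449 = 0.97809
Highest is cycle (2) at 0.9781 (≤1, no arbitrage).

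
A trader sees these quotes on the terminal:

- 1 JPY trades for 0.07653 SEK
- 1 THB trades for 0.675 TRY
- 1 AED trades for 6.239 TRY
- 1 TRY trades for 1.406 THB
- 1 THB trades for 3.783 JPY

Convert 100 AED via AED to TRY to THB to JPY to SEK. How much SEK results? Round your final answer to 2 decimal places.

100 AED × 6.239 = 623.9 TRY
623.9 TRY × 1.406 = 877.2034 THB
877.2034 THB × 3.783 = 3318.4604622 JPY
3318.4604622 JPY × 0.07653 = 253.961779172166 SEK

253.96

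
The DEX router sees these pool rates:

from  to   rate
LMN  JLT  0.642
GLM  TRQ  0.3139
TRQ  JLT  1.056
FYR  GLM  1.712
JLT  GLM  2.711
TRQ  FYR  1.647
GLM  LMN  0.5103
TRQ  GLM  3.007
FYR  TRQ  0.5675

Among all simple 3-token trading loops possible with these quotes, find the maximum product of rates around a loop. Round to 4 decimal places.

JLT→GLM→TRQ→JLT: 2.711 × 0.3139 × 1.056 = 0.89864
JLT→GLM→LMN→JLT: 2.711 × 0.5103 × 0.642 = 0.88816
TRQ→FYR→GLM→TRQ: 1.647 × 1.712 × 0.3139 = 0.88509
Maximum is JLT→GLM→TRQ→JLT at 0.8986; no arbitrage — every cycle loses value.

0.8986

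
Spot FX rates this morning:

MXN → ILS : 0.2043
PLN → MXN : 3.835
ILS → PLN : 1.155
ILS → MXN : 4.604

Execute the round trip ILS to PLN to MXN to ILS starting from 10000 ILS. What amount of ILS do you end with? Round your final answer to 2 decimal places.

9049.32

10000 ILS × 1.155 = 11550 PLN
11550 PLN × 3.835 = 44294.25 MXN
44294.25 MXN × 0.2043 = 9049.315275 ILS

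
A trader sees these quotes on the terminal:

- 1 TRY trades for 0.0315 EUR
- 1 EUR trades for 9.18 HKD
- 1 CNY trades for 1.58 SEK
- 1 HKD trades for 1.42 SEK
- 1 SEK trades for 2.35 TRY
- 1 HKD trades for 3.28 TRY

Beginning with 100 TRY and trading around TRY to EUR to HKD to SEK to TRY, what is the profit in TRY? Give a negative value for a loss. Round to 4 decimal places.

100 TRY × 0.0315 = 3.15 EUR
3.15 EUR × 9.18 = 28.917 HKD
28.917 HKD × 1.42 = 41.06214 SEK
41.06214 SEK × 2.35 = 96.496029 TRY
Net change: 96.496029 − 100 = -3.503971 TRY

-3.5040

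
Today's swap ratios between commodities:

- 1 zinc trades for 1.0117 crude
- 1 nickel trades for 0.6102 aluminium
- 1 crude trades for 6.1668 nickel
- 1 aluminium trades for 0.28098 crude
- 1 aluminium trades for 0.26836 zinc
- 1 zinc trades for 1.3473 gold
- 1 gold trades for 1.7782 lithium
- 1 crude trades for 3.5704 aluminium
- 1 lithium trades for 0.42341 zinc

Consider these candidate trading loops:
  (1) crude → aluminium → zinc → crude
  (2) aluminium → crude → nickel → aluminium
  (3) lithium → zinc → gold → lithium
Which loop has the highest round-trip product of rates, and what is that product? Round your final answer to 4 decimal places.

(1) 3.5704 × 0.26836 × 1.0117 = 0.96936
(2) 0.28098 × 6.1668 × 0.6102 = 1.05732
(3) 0.42341 × 1.3473 × 1.7782 = 1.01439
Highest is cycle (2) at 1.0573 (>1, arbitrage).

1.0573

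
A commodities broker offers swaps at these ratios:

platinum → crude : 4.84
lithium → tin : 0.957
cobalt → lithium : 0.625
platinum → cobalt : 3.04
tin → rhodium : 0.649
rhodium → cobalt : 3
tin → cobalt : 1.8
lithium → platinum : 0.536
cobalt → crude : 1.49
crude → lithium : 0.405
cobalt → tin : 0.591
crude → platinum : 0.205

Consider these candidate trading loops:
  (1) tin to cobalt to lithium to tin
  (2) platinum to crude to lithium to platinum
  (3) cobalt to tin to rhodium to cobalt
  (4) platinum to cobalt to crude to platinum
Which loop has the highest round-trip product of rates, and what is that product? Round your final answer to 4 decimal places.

1.1507

(1) 1.8 × 0.625 × 0.957 = 1.07663
(2) 4.84 × 0.405 × 0.536 = 1.05067
(3) 0.591 × 0.649 × 3 = 1.15068
(4) 3.04 × 1.49 × 0.205 = 0.92857
Highest is cycle (3) at 1.1507 (>1, arbitrage).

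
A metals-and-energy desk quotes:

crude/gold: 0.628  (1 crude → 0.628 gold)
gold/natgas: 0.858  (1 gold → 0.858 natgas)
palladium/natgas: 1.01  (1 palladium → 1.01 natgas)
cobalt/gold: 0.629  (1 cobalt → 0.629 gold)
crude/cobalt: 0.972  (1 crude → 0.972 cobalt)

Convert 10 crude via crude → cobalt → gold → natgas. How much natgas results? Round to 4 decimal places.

10 crude × 0.972 = 9.72 cobalt
9.72 cobalt × 0.629 = 6.11388 gold
6.11388 gold × 0.858 = 5.24570904 natgas

5.2457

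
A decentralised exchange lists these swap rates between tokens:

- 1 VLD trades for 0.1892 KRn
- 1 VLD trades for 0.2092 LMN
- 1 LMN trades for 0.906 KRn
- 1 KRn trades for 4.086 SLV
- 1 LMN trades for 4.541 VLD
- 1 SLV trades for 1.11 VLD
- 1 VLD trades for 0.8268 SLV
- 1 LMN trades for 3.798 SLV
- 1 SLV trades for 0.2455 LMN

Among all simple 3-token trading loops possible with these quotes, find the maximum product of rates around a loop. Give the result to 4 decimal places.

0.9217

LMN→VLD→SLV→LMN: 4.541 × 0.8268 × 0.2455 = 0.92173
KRn→SLV→LMN→KRn: 4.086 × 0.2455 × 0.906 = 0.90882
LMN→SLV→VLD→LMN: 3.798 × 1.11 × 0.2092 = 0.88194
KRn→SLV→VLD→KRn: 4.086 × 1.11 × 0.1892 = 0.85811
Maximum is LMN→VLD→SLV→LMN at 0.9217; no arbitrage — every cycle loses value.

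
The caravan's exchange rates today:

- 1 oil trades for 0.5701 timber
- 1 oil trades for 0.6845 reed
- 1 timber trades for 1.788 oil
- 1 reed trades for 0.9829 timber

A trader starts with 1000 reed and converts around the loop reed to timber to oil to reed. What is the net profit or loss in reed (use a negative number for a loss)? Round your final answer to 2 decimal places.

1000 reed × 0.9829 = 982.9 timber
982.9 timber × 1.788 = 1757.4252 oil
1757.4252 oil × 0.6845 = 1202.9575494 reed
Net change: 1202.9575494 − 1000 = 202.9575494 reed

202.96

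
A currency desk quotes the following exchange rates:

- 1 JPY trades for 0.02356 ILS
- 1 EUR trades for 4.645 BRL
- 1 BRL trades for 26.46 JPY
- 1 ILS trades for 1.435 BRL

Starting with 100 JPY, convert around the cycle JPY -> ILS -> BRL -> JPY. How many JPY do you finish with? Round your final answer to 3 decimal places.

100 JPY × 0.02356 = 2.356 ILS
2.356 ILS × 1.435 = 3.38086 BRL
3.38086 BRL × 26.46 = 89.4575556 JPY

89.458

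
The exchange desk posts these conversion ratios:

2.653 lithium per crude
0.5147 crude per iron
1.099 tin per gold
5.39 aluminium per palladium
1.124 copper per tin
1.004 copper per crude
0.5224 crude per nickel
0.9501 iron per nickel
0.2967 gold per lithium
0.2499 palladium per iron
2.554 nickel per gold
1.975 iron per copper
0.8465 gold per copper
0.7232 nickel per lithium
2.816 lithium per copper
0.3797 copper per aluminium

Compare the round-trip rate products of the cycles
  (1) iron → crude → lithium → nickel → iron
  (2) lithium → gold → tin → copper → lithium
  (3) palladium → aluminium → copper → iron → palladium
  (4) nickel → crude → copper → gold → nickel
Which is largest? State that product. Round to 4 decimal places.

1.1339

(1) 0.5147 × 2.653 × 0.7232 × 0.9501 = 0.93825
(2) 0.2967 × 1.099 × 1.124 × 2.816 = 1.03208
(3) 5.39 × 0.3797 × 1.975 × 0.2499 = 1.01010
(4) 0.5224 × 1.004 × 0.8465 × 2.554 = 1.13393
Highest is cycle (4) at 1.1339 (>1, arbitrage).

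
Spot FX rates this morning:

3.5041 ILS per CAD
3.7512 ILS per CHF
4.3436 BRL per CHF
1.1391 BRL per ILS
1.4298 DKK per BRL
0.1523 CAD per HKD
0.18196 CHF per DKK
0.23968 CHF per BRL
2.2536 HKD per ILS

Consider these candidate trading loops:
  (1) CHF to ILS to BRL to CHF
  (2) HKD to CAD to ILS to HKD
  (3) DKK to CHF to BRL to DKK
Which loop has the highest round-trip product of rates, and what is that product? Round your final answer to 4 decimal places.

1.2027

(1) 3.7512 × 1.1391 × 0.23968 = 1.02415
(2) 0.1523 × 3.5041 × 2.2536 = 1.20269
(3) 0.18196 × 4.3436 × 1.4298 = 1.13006
Highest is cycle (2) at 1.2027 (>1, arbitrage).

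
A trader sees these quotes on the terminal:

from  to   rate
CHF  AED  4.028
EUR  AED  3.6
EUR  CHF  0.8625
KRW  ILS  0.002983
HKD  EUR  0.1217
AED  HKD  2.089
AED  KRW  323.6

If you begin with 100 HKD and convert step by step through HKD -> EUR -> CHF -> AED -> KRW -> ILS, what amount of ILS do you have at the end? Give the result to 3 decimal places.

40.813

100 HKD × 0.1217 = 12.17 EUR
12.17 EUR × 0.8625 = 10.496625 CHF
10.496625 CHF × 4.028 = 42.2804055 AED
42.2804055 AED × 323.6 = 13681.9392198 KRW
13681.9392198 KRW × 0.002983 = 40.8132246926634 ILS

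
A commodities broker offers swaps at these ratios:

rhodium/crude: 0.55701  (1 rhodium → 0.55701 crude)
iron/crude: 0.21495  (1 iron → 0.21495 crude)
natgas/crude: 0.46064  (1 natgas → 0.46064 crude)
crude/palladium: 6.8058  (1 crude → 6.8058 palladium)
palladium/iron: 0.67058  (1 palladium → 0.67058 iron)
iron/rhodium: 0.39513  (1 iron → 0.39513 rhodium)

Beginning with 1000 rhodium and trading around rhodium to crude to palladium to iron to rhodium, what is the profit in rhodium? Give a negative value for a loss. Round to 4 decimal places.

4.4603

1000 rhodium × 0.55701 = 557.01 crude
557.01 crude × 6.8058 = 3790.898658 palladium
3790.898658 palladium × 0.67058 = 2542.10082208164 iron
2542.10082208164 iron × 0.39513 = 1004.4602978291184132 rhodium
Net change: 1004.4602978291184132 − 1000 = 4.4602978291184132 rhodium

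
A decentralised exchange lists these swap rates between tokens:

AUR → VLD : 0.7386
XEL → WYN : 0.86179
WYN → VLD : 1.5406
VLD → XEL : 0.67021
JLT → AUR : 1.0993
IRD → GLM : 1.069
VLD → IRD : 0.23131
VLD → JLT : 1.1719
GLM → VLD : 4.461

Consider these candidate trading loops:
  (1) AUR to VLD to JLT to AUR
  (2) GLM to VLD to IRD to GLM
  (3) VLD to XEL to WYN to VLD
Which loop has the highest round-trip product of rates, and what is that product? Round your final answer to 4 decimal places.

(1) 0.7386 × 1.1719 × 1.0993 = 0.95152
(2) 4.461 × 0.23131 × 1.069 = 1.10307
(3) 0.67021 × 0.86179 × 1.5406 = 0.88982
Highest is cycle (2) at 1.1031 (>1, arbitrage).

1.1031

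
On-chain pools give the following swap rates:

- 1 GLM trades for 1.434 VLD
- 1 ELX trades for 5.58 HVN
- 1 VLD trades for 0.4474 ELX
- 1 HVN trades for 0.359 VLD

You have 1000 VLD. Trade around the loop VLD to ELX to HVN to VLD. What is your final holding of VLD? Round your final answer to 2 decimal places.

1000 VLD × 0.4474 = 447.4 ELX
447.4 ELX × 5.58 = 2496.492 HVN
2496.492 HVN × 0.359 = 896.240628 VLD

896.24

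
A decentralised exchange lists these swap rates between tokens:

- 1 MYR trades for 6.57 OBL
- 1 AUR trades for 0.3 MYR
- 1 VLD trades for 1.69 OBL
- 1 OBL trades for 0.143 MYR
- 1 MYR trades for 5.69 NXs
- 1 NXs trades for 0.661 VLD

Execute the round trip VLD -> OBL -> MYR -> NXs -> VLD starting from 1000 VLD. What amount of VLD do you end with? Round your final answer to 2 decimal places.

908.94

1000 VLD × 1.69 = 1690 OBL
1690 OBL × 0.143 = 241.67 MYR
241.67 MYR × 5.69 = 1375.1023 NXs
1375.1023 NXs × 0.661 = 908.9426203 VLD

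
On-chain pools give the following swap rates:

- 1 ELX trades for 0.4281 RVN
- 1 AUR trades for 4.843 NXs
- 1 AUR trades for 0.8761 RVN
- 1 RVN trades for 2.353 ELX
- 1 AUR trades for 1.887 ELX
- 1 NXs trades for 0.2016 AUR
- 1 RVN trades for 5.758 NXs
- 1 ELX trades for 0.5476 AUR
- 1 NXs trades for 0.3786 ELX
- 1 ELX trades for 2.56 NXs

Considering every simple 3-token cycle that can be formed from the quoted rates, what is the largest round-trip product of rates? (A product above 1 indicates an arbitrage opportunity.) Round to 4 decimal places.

1.1289

ELX→AUR→RVN→ELX: 0.5476 × 0.8761 × 2.353 = 1.12886
NXs→AUR→RVN→NXs: 0.2016 × 0.8761 × 5.758 = 1.01699
ELX→AUR→NXs→ELX: 0.5476 × 4.843 × 0.3786 = 1.00406
ELX→NXs→AUR→ELX: 2.56 × 0.2016 × 1.887 = 0.97387
ELX→RVN→NXs→ELX: 0.4281 × 5.758 × 0.3786 = 0.93325
Maximum is ELX→AUR→RVN→ELX at 1.1289; arbitrage exists.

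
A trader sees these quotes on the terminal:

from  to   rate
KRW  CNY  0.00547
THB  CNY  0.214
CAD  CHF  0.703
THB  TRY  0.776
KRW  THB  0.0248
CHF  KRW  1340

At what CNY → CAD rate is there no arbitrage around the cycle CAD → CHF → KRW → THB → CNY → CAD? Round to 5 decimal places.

0.20002

Known legs of the cycle: 0.703 × 1340 × 0.0248 × 0.214 = 4.999488544
For no arbitrage the full-cycle product must be 1, so the missing rate is 1 / 4.999488544 ≈ 0.2000205.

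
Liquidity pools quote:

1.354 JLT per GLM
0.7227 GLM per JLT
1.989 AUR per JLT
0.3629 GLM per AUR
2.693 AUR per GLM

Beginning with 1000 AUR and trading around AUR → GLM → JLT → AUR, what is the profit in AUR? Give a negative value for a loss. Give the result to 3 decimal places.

-22.672

1000 AUR × 0.3629 = 362.9 GLM
362.9 GLM × 1.354 = 491.3666 JLT
491.3666 JLT × 1.989 = 977.3281674 AUR
Net change: 977.3281674 − 1000 = -22.6718326 AUR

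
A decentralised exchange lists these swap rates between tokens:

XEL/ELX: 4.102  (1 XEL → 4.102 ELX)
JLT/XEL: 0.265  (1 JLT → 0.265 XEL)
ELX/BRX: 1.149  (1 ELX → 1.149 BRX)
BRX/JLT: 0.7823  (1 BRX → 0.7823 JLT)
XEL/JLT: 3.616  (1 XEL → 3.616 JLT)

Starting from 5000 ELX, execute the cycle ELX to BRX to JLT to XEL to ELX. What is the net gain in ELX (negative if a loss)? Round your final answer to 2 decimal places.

-114.55

5000 ELX × 1.149 = 5745 BRX
5745 BRX × 0.7823 = 4494.3135 JLT
4494.3135 JLT × 0.265 = 1190.9930775 XEL
1190.9930775 XEL × 4.102 = 4885.453603905 ELX
Net change: 4885.453603905 − 5000 = -114.546396095 ELX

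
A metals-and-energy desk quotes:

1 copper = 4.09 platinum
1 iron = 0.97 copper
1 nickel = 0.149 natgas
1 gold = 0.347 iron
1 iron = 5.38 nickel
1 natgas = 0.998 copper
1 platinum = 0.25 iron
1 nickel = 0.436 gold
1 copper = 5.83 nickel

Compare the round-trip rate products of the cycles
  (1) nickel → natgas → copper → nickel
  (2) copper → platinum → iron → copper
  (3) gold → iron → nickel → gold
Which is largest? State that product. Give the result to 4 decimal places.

(1) 0.149 × 0.998 × 5.83 = 0.86693
(2) 4.09 × 0.25 × 0.97 = 0.99183
(3) 0.347 × 5.38 × 0.436 = 0.81395
Highest is cycle (2) at 0.9918 (≤1, no arbitrage).

0.9918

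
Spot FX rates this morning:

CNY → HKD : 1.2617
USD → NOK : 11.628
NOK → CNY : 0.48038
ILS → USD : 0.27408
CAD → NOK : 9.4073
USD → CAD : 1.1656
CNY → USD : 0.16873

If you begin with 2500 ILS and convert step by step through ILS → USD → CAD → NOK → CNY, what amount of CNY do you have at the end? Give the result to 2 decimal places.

3609.25

2500 ILS × 0.27408 = 685.2 USD
685.2 USD × 1.1656 = 798.66912 CAD
798.66912 CAD × 9.4073 = 7513.320012576 NOK
7513.320012576 NOK × 0.48038 = 3609.24866764125888 CNY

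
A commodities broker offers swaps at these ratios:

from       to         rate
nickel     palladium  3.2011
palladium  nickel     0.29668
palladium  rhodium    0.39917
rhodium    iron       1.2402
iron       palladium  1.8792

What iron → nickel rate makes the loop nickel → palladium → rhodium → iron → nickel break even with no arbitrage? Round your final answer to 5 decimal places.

Known legs of the cycle: 3.2011 × 0.39917 × 1.2402 = 1.5847065844974
For no arbitrage the full-cycle product must be 1, so the missing rate is 1 / 1.5847065844974 ≈ 0.6310316.

0.63103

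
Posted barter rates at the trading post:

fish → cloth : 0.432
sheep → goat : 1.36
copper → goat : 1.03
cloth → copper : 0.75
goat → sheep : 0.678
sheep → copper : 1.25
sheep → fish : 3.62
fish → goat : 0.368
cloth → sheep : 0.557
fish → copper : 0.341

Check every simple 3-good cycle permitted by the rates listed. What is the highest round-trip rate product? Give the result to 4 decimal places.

0.9032

sheep→fish→goat→sheep: 3.62 × 0.368 × 0.678 = 0.90320
sheep→copper→goat→sheep: 1.25 × 1.03 × 0.678 = 0.87293
cloth→sheep→fish→cloth: 0.557 × 3.62 × 0.432 = 0.87106
Maximum is sheep→fish→goat→sheep at 0.9032; no arbitrage — every cycle loses value.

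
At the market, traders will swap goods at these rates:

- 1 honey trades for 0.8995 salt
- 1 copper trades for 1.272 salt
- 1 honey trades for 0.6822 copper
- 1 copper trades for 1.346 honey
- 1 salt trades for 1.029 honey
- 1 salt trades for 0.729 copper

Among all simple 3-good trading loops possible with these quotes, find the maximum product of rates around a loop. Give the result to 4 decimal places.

copper→salt→honey→copper: 1.272 × 1.029 × 0.6822 = 0.89292
copper→honey→salt→copper: 1.346 × 0.8995 × 0.729 = 0.88262
Maximum is copper→salt→honey→copper at 0.8929; no arbitrage — every cycle loses value.

0.8929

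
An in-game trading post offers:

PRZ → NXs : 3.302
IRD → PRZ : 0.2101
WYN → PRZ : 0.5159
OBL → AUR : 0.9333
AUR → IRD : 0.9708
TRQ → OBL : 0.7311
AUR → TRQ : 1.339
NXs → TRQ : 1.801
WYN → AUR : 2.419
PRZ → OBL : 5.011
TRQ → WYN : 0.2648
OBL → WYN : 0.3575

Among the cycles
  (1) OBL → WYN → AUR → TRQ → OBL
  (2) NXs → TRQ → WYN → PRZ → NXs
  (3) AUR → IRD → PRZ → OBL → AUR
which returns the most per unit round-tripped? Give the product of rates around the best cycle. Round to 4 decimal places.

0.9539

(1) 0.3575 × 2.419 × 1.339 × 0.7311 = 0.84658
(2) 1.801 × 0.2648 × 0.5159 × 3.302 = 0.81241
(3) 0.9708 × 0.2101 × 5.011 × 0.9333 = 0.95390
Highest is cycle (3) at 0.9539 (≤1, no arbitrage).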